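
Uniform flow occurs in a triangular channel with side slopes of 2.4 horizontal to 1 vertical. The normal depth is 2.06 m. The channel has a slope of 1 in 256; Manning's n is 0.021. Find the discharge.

Q = 29.3 m³/s

For a triangular section with side slope z = 2.4: A = zy² = 2.4×2.06² = 10.18 m²; P = 2y√(1+z²) = 2×2.06×2.6 = 10.71 m.
Hydraulic radius R = A/P = 10.18/10.71 = 0.9508 m.
Manning's equation: Q = (1/n) A R^(2/3) S^(1/2) = (1/0.021) × 10.18 × 0.9508^(2/3) × 0.003906^(1/2) = 29.3 m³/s.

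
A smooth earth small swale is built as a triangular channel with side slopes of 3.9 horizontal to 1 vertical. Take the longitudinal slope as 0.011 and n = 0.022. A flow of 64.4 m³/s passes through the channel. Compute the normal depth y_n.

Manning's equation rearranged: A R^(2/3) = nQ / (1·√S) = 0.022 × 64.4 / (√0.011) = 13.51.
At y = 2.08 m: A R^(2/3) = 16.96 — too large.
At y = 1.71 m: A R^(2/3) = 10.06 — too small.
At y = 1.91 m: A R^(2/3) = 13.51 — ≈ 13.51.

y_n = 1.91 m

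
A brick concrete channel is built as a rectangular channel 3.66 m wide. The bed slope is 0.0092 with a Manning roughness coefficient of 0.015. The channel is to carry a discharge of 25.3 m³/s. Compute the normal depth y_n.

y_n = 1.3 m

Manning's equation rearranged: A R^(2/3) = nQ / (1·√S) = 0.015 × 25.3 / (√0.0092) = 3.957.
Trying y = 1.5 m: A R^(2/3) = 4.827 — too large.
Trying y = 0.978 m: A R^(2/3) = 2.651 — too small.
Trying y = 1.3 m: A R^(2/3) = 3.963 — ≈ 3.957.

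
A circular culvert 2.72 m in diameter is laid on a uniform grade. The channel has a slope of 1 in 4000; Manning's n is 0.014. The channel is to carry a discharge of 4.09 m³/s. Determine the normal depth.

y_n = 1.85 m

Manning's equation rearranged: A R^(2/3) = nQ / (1·√S) = 0.014 × 4.09 / (√0.00025) = 3.621.
Try y = 2.31 m: A R^(2/3) = 4.627 — over.
Try y = 1.31 m: A R^(2/3) = 2.107 — short.
Try y = 1.85 m: A R^(2/3) = 3.62 — ≈ 3.621.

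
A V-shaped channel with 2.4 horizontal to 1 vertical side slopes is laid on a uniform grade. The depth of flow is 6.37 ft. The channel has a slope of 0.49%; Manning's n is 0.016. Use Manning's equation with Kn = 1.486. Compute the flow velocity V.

V = 13.3 ft/s

For a triangular section with side slope z = 2.4: A = zy² = 2.4×6.37² = 97.38 ft²; P = 2y√(1+z²) = 2×6.37×2.6 = 33.12 ft.
Hydraulic radius R = A/P = 97.38/33.12 = 2.94 ft.
From Manning's equation, V = (1.486/n) R^(2/3) S^(1/2) = (1.486/0.016) × 2.94^(2/3) × 0.0049^(1/2) = 13.3 ft/s.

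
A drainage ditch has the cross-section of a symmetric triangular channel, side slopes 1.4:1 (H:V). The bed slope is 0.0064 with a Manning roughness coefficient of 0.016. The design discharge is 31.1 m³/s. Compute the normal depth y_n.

y_n = 2.19 m

Manning's equation rearranged: A R^(2/3) = nQ / (1·√S) = 0.016 × 31.1 / (√0.0064) = 6.22.
At y = 1.84 m: A R^(2/3) = 3.908 — too small.
At y = 2.19 m: A R^(2/3) = 6.217 — close enough.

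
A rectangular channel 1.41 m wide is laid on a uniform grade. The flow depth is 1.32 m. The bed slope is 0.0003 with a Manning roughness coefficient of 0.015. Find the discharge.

Flow area A = b·y = 1.41 × 1.32 = 1.861 m². Wetted perimeter P = b + 2y = 1.41 + 2×1.32 = 4.05 m.
Hydraulic radius R = A/P = 1.861/4.05 = 0.4596 m.
Manning's equation: Q = (1/n) A R^(2/3) S^(1/2) = (1/0.015) × 1.861 × 0.4596^(2/3) × 0.0003^(1/2) = 1.28 m³/s.

Q = 1.28 m³/s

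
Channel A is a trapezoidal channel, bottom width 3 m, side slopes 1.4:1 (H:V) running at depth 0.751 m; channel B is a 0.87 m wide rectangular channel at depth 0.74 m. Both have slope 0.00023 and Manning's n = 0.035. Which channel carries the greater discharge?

Channel A: With bottom width b = 3 m and side slope z = 1.4: A = (b + zy)y = (3 + 1.4×0.751)×0.751 = 3.043 m²; P = b + 2y√(1+z²) = 3 + 2×0.751×1.72 = 5.584 m. Hydraulic radius R = A/P = 3.043/5.584 = 0.5449 m. Q_A = (1/0.035)·3.043·0.5449^(2/3)·√0.00023 = 0.8795 m³/s.
Channel B: Flow area A = b·y = 0.87 × 0.74 = 0.6438 m². Wetted perimeter P = b + 2y = 0.87 + 2×0.74 = 2.35 m. Hydraulic radius R = A/P = 0.6438/2.35 = 0.274 m. Q_B = (1/0.035)·0.6438·0.274^(2/3)·√0.00023 = 0.1177 m³/s.
Q_A = 0.8795 m³/s vs Q_B = 0.1177 m³/s, so channel A carries more.

channel A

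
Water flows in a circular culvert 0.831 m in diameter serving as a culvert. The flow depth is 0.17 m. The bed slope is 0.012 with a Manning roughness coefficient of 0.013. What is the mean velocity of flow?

V = 1.84 m/s

For a circular section of diameter D = 0.831 m at depth y = 0.17 m, the central angle is θ = 2 arccos(1 − 2y/D) = 1.877 rad. Then A = (D²/8)(θ − sin θ) = 0.07976 m² and P = Dθ/2 = 0.78 m.
Hydraulic radius R = A/P = 0.07976/0.78 = 0.1022 m.
From Manning's equation, V = (1/n) R^(2/3) S^(1/2) = (1/0.013) × 0.1022^(2/3) × 0.012^(1/2) = 1.84 m/s.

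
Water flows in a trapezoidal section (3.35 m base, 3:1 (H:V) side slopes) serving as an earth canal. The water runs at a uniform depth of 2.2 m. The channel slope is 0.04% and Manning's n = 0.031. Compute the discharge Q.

With bottom width b = 3.35 m and side slope z = 3: A = (b + zy)y = (3.35 + 3×2.2)×2.2 = 21.89 m²; P = b + 2y√(1+z²) = 3.35 + 2×2.2×3.162 = 17.26 m.
Hydraulic radius R = A/P = 21.89/17.26 = 1.268 m.
Manning's equation: Q = (1/n) A R^(2/3) S^(1/2) = (1/0.031) × 21.89 × 1.268^(2/3) × 0.0004^(1/2) = 16.5 m³/s.

Q = 16.5 m³/s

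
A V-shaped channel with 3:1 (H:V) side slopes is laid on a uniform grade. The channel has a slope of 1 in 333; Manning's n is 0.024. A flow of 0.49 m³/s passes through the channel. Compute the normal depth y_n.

Manning's equation rearranged: A R^(2/3) = nQ / (1·√S) = 0.024 × 0.49 / (√0.003003) = 0.2146.
Try y = 0.369 m: A R^(2/3) = 0.1278 — short.
Try y = 0.448 m: A R^(2/3) = 0.2144 — close enough.

y_n = 0.448 m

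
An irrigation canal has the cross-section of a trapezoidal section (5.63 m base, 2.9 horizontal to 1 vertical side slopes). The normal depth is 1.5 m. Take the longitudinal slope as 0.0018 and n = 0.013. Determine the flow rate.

Q = 49.2 m³/s

With bottom width b = 5.63 m and side slope z = 2.9: A = (b + zy)y = (5.63 + 2.9×1.5)×1.5 = 14.97 m²; P = b + 2y√(1+z²) = 5.63 + 2×1.5×3.068 = 14.83 m.
Hydraulic radius R = A/P = 14.97/14.83 = 1.009 m.
Manning's equation: Q = (1/n) A R^(2/3) S^(1/2) = (1/0.013) × 14.97 × 1.009^(2/3) × 0.0018^(1/2) = 49.2 m³/s.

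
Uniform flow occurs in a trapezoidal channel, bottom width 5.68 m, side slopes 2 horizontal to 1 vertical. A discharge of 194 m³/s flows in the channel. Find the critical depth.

At critical depth, Q² T / (g A³) = 1, i.e. A³/T = Q²/g = 194²/9.81 = 3836.
At y = 2.36 m: A³/T = 977.9 — short.
At y = 3.89 m: A³/T = 6758 — over.
At y = 3.37 m: A³/T = 3827 — matches.

y_c = 3.37 m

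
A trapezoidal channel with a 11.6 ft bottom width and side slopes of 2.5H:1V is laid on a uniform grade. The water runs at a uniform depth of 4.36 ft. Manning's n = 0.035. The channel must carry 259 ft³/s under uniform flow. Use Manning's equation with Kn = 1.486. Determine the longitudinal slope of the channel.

S = 0.000981

With bottom width b = 11.6 ft and side slope z = 2.5: A = (b + zy)y = (11.6 + 2.5×4.36)×4.36 = 98.1 ft²; P = b + 2y√(1+z²) = 11.6 + 2×4.36×2.693 = 35.08 ft.
Hydraulic radius R = A/P = 98.1/35.08 = 2.797 ft.
From Manning's equation, S = [nQ / (1.486 A R^(2/3))]² = [0.035 × 259 / (1.486 × 98.1 × 2.797^(2/3))]² = 0.000981.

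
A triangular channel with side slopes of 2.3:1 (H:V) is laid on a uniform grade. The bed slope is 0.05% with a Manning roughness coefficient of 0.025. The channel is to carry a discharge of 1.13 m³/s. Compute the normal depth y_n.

y_n = 0.971 m

Manning's equation rearranged: A R^(2/3) = nQ / (1·√S) = 0.025 × 1.13 / (√0.0005) = 1.263.
Trying y = 1.13 m: A R^(2/3) = 1.895 — too large.
Trying y = 0.775 m: A R^(2/3) = 0.6931 — too small.
Trying y = 0.971 m: A R^(2/3) = 1.264 — matches.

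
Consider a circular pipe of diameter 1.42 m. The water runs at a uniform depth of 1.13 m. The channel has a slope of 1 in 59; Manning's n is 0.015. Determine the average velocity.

For a circular section of diameter D = 1.42 m at depth y = 1.13 m, the central angle is θ = 2 arccos(1 − 2y/D) = 4.408 rad. Then A = (D²/8)(θ − sin θ) = 1.351 m² and P = Dθ/2 = 3.129 m.
Hydraulic radius R = A/P = 1.351/3.129 = 0.4318 m.
From Manning's equation, V = (1/n) R^(2/3) S^(1/2) = (1/0.015) × 0.4318^(2/3) × 0.01695^(1/2) = 4.96 m/s.

V = 4.96 m/s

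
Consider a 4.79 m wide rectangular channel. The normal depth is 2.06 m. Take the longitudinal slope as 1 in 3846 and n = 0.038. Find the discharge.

Q = 4.48 m³/s

Flow area A = b·y = 4.79 × 2.06 = 9.867 m². Wetted perimeter P = b + 2y = 4.79 + 2×2.06 = 8.91 m.
Hydraulic radius R = A/P = 9.867/8.91 = 1.107 m.
Manning's equation: Q = (1/n) A R^(2/3) S^(1/2) = (1/0.038) × 9.867 × 1.107^(2/3) × 0.00026^(1/2) = 4.48 m³/s.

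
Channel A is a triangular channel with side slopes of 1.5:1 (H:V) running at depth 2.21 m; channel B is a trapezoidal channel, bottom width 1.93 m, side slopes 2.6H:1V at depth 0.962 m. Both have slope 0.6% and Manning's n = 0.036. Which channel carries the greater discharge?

channel A

Channel A: For a triangular section with side slope z = 1.5: A = zy² = 1.5×2.21² = 7.326 m²; P = 2y√(1+z²) = 2×2.21×1.803 = 7.968 m. Hydraulic radius R = A/P = 7.326/7.968 = 0.9194 m. Q_A = (1/0.036)·7.326·0.9194^(2/3)·√0.006 = 14.9 m³/s.
Channel B: With bottom width b = 1.93 m and side slope z = 2.6: A = (b + zy)y = (1.93 + 2.6×0.962)×0.962 = 4.263 m²; P = b + 2y√(1+z²) = 1.93 + 2×0.962×2.786 = 7.29 m. Hydraulic radius R = A/P = 4.263/7.29 = 0.5848 m. Q_B = (1/0.036)·4.263·0.5848^(2/3)·√0.006 = 6.414 m³/s.
Q_A = 14.9 m³/s vs Q_B = 6.414 m³/s, so channel A carries more.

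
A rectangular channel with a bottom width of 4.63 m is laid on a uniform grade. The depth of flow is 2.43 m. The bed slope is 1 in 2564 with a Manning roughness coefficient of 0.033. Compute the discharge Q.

Q = 7.54 m³/s

Flow area A = b·y = 4.63 × 2.43 = 11.25 m². Wetted perimeter P = b + 2y = 4.63 + 2×2.43 = 9.49 m.
Hydraulic radius R = A/P = 11.25/9.49 = 1.186 m.
Manning's equation: Q = (1/n) A R^(2/3) S^(1/2) = (1/0.033) × 11.25 × 1.186^(2/3) × 0.00039^(1/2) = 7.54 m³/s.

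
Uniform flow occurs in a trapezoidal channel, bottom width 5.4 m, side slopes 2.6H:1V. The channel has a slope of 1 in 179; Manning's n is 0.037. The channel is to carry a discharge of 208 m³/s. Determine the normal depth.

Manning's equation rearranged: A R^(2/3) = nQ / (1·√S) = 0.037 × 208 / (√0.005587) = 103.
At y = 4.41 m: A R^(2/3) = 136.3 — high.
At y = 3.89 m: A R^(2/3) = 103 — matches.

y_n = 3.89 m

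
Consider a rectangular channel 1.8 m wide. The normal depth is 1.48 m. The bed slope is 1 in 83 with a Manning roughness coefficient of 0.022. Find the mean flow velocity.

Flow area A = b·y = 1.8 × 1.48 = 2.664 m². Wetted perimeter P = b + 2y = 1.8 + 2×1.48 = 4.76 m.
Hydraulic radius R = A/P = 2.664/4.76 = 0.5597 m.
From Manning's equation, V = (1/n) R^(2/3) S^(1/2) = (1/0.022) × 0.5597^(2/3) × 0.01205^(1/2) = 3.39 m/s.

V = 3.39 m/s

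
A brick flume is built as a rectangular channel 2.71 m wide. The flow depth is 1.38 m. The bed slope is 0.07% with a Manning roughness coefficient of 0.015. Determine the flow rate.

Q = 5.12 m³/s

Flow area A = b·y = 2.71 × 1.38 = 3.74 m². Wetted perimeter P = b + 2y = 2.71 + 2×1.38 = 5.47 m.
Hydraulic radius R = A/P = 3.74/5.47 = 0.6837 m.
Manning's equation: Q = (1/n) A R^(2/3) S^(1/2) = (1/0.015) × 3.74 × 0.6837^(2/3) × 0.0007^(1/2) = 5.12 m³/s.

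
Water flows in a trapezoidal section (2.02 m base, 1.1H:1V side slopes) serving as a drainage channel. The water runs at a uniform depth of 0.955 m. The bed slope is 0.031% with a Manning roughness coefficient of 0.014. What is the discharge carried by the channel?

With bottom width b = 2.02 m and side slope z = 1.1: A = (b + zy)y = (2.02 + 1.1×0.955)×0.955 = 2.932 m²; P = b + 2y√(1+z²) = 2.02 + 2×0.955×1.487 = 4.859 m.
Hydraulic radius R = A/P = 2.932/4.859 = 0.6034 m.
Manning's equation: Q = (1/n) A R^(2/3) S^(1/2) = (1/0.014) × 2.932 × 0.6034^(2/3) × 0.00031^(1/2) = 2.63 m³/s.

Q = 2.63 m³/s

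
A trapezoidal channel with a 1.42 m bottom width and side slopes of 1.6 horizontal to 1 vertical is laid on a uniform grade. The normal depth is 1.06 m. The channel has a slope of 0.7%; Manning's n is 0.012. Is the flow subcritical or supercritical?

supercritical

With bottom width b = 1.42 m and side slope z = 1.6: A = (b + zy)y = (1.42 + 1.6×1.06)×1.06 = 3.303 m²; P = b + 2y√(1+z²) = 1.42 + 2×1.06×1.887 = 5.42 m.
Hydraulic radius R = A/P = 3.303/5.42 = 0.6094 m.
V = (1/n) R^(2/3) √S = (1/0.012) × 0.6094^(2/3) × √0.007 = 5.012 m/s. Hydraulic depth D_h = A/T = 3.303/4.812 = 0.6864 m.
Froude number Fr = V/√(g·D_h) = 5.012/√(9.81×0.6864) = 1.93, which is greater than 1, so the flow is supercritical.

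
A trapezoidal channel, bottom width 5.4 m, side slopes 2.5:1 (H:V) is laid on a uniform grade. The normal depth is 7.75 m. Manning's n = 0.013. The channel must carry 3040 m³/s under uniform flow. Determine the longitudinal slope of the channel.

S = 0.00651

With bottom width b = 5.4 m and side slope z = 2.5: A = (b + zy)y = (5.4 + 2.5×7.75)×7.75 = 192 m²; P = b + 2y√(1+z²) = 5.4 + 2×7.75×2.693 = 47.14 m.
Hydraulic radius R = A/P = 192/47.14 = 4.074 m.
From Manning's equation, S = [nQ / (1 A R^(2/3))]² = [0.013 × 3040 / (1 × 192 × 4.074^(2/3))]² = 0.00651.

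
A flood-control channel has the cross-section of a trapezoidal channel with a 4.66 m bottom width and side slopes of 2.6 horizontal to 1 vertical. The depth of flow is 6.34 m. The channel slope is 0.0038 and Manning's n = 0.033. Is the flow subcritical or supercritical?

subcritical

With bottom width b = 4.66 m and side slope z = 2.6: A = (b + zy)y = (4.66 + 2.6×6.34)×6.34 = 134.1 m²; P = b + 2y√(1+z²) = 4.66 + 2×6.34×2.786 = 39.98 m.
Hydraulic radius R = A/P = 134.1/39.98 = 3.353 m.
V = (1/n) R^(2/3) √S = (1/0.033) × 3.353^(2/3) × √0.0038 = 4.185 m/s. Hydraulic depth D_h = A/T = 134.1/37.63 = 3.563 m.
Froude number Fr = V/√(g·D_h) = 4.185/√(9.81×3.563) = 0.708, which is less than 1, so the flow is subcritical.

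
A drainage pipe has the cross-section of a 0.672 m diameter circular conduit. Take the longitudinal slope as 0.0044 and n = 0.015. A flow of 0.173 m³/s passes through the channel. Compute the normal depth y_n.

Manning's equation rearranged: A R^(2/3) = nQ / (1·√S) = 0.015 × 0.173 / (√0.0044) = 0.03912.
Trying y = 0.246 m: A R^(2/3) = 0.03089 — low.
Trying y = 0.305 m: A R^(2/3) = 0.04566 — high.
Trying y = 0.28 m: A R^(2/3) = 0.0392 — close enough.

y_n = 0.28 m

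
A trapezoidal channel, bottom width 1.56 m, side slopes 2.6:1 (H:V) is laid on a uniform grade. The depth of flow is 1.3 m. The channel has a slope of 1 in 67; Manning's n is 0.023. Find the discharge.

With bottom width b = 1.56 m and side slope z = 2.6: A = (b + zy)y = (1.56 + 2.6×1.3)×1.3 = 6.422 m²; P = b + 2y√(1+z²) = 1.56 + 2×1.3×2.786 = 8.803 m.
Hydraulic radius R = A/P = 6.422/8.803 = 0.7295 m.
Manning's equation: Q = (1/n) A R^(2/3) S^(1/2) = (1/0.023) × 6.422 × 0.7295^(2/3) × 0.01493^(1/2) = 27.6 m³/s.

Q = 27.6 m³/s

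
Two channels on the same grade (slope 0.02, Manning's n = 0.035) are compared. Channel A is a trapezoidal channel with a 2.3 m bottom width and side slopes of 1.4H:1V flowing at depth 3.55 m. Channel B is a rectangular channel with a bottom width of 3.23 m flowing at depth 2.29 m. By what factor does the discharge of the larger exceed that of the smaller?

Channel A: With bottom width b = 2.3 m and side slope z = 1.4: A = (b + zy)y = (2.3 + 1.4×3.55)×3.55 = 25.81 m²; P = b + 2y√(1+z²) = 2.3 + 2×3.55×1.72 = 14.52 m. Hydraulic radius R = A/P = 25.81/14.52 = 1.778 m. Q_A = (1/0.035)·25.81·1.778^(2/3)·√0.02 = 153.1 m³/s.
Channel B: Flow area A = b·y = 3.23 × 2.29 = 7.397 m². Wetted perimeter P = b + 2y = 3.23 + 2×2.29 = 7.81 m. Hydraulic radius R = A/P = 7.397/7.81 = 0.9471 m. Q_B = (1/0.035)·7.397·0.9471^(2/3)·√0.02 = 28.82 m³/s.
The larger discharge is 153.1 m³/s and the smaller is 28.82 m³/s; the ratio is 5.31.

5.31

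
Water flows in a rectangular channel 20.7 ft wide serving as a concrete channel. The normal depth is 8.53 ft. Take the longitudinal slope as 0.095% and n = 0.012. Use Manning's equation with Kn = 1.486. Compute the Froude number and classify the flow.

Flow area A = b·y = 20.7 × 8.53 = 176.6 ft². Wetted perimeter P = b + 2y = 20.7 + 2×8.53 = 37.76 ft.
Hydraulic radius R = A/P = 176.6/37.76 = 4.676 ft.
V = (1.486/n) R^(2/3) √S = (1.486/0.012) × 4.676^(2/3) × √0.00095 = 10.67 ft/s. Hydraulic depth D_h = A/T = 176.6/20.7 = 8.53 ft.
Froude number Fr = V/√(g·D_h) = 10.67/√(32.2×8.53) = 0.644, which is less than 1, so the flow is subcritical.

subcritical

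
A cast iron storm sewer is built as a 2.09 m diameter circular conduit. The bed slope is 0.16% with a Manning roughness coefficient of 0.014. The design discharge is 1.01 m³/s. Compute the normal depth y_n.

Manning's equation rearranged: A R^(2/3) = nQ / (1·√S) = 0.014 × 1.01 / (√0.0016) = 0.3535.
Try y = 0.662 m: A R^(2/3) = 0.484 — over.
Try y = 0.466 m: A R^(2/3) = 0.2426 — short.
Try y = 0.563 m: A R^(2/3) = 0.3533 — matches.

y_n = 0.563 m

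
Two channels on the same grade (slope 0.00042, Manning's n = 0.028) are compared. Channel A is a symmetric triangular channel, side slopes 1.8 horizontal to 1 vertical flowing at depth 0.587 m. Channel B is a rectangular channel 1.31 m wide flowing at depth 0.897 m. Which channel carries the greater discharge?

Channel A: For a triangular section with side slope z = 1.8: A = zy² = 1.8×0.587² = 0.6202 m²; P = 2y√(1+z²) = 2×0.587×2.059 = 2.417 m. Hydraulic radius R = A/P = 0.6202/2.417 = 0.2566 m. Q_A = (1/0.028)·0.6202·0.2566^(2/3)·√0.00042 = 0.1833 m³/s.
Channel B: Flow area A = b·y = 1.31 × 0.897 = 1.175 m². Wetted perimeter P = b + 2y = 1.31 + 2×0.897 = 3.104 m. Hydraulic radius R = A/P = 1.175/3.104 = 0.3786 m. Q_B = (1/0.028)·1.175·0.3786^(2/3)·√0.00042 = 0.4501 m³/s.
Q_A = 0.1833 m³/s vs Q_B = 0.4501 m³/s, so channel B carries more.

channel B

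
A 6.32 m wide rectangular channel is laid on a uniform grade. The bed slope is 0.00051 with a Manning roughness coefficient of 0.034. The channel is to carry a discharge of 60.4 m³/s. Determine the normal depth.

y_n = 8.29 m

Manning's equation rearranged: A R^(2/3) = nQ / (1·√S) = 0.034 × 60.4 / (√0.00051) = 90.93.
Trying y = 6.08 m: A R^(2/3) = 62.6 — low.
Trying y = 8.29 m: A R^(2/3) = 90.97 — ≈ 90.93.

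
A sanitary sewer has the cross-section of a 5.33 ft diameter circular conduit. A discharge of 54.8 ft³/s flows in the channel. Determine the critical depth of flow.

y_c = 2.04 ft

At critical depth, Q² T / (g A³) = 1, i.e. A³/T = Q²/g = 54.8²/32.2 = 93.26.
Try y = 2.21 ft: A³/T = 127.2 — over.
Try y = 1.61 ft: A³/T = 37.51 — short.
Try y = 2.04 ft: A³/T = 93.56 — close enough.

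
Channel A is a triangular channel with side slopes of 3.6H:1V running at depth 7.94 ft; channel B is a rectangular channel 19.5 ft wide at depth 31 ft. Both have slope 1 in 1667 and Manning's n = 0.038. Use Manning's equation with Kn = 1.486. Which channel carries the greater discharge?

Channel A: For a triangular section with side slope z = 3.6: A = zy² = 3.6×7.94² = 227 ft²; P = 2y√(1+z²) = 2×7.94×3.736 = 59.33 ft. Hydraulic radius R = A/P = 227/59.33 = 3.825 ft. Q_A = (1.486/0.038)·227·3.825^(2/3)·√0.0005999 = 531.7 ft³/s.
Channel B: Flow area A = b·y = 19.5 × 31 = 604.5 ft². Wetted perimeter P = b + 2y = 19.5 + 2×31 = 81.5 ft. Hydraulic radius R = A/P = 604.5/81.5 = 7.417 ft. Q_B = (1.486/0.038)·604.5·7.417^(2/3)·√0.0005999 = 2202 ft³/s.
Q_A = 531.7 ft³/s vs Q_B = 2202 ft³/s, so channel B carries more.

channel B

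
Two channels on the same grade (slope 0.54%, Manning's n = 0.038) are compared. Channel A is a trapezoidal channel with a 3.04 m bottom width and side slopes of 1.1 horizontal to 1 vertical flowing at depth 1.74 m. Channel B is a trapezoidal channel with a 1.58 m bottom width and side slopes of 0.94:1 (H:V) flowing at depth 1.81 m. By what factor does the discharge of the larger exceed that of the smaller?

1.6

Channel A: With bottom width b = 3.04 m and side slope z = 1.1: A = (b + zy)y = (3.04 + 1.1×1.74)×1.74 = 8.62 m²; P = b + 2y√(1+z²) = 3.04 + 2×1.74×1.487 = 8.213 m. Hydraulic radius R = A/P = 8.62/8.213 = 1.05 m. Q_A = (1/0.038)·8.62·1.05^(2/3)·√0.0054 = 17.21 m³/s.
Channel B: With bottom width b = 1.58 m and side slope z = 0.94: A = (b + zy)y = (1.58 + 0.94×1.81)×1.81 = 5.939 m²; P = b + 2y√(1+z²) = 1.58 + 2×1.81×1.372 = 6.548 m. Hydraulic radius R = A/P = 5.939/6.548 = 0.907 m. Q_B = (1/0.038)·5.939·0.907^(2/3)·√0.0054 = 10.76 m³/s.
The larger discharge is 17.21 m³/s and the smaller is 10.76 m³/s; the ratio is 1.6.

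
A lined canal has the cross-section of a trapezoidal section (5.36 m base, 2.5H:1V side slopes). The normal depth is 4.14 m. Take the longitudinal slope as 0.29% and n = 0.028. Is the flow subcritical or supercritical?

subcritical

With bottom width b = 5.36 m and side slope z = 2.5: A = (b + zy)y = (5.36 + 2.5×4.14)×4.14 = 65.04 m²; P = b + 2y√(1+z²) = 5.36 + 2×4.14×2.693 = 27.65 m.
Hydraulic radius R = A/P = 65.04/27.65 = 2.352 m.
V = (1/n) R^(2/3) √S = (1/0.028) × 2.352^(2/3) × √0.0029 = 3.401 m/s. Hydraulic depth D_h = A/T = 65.04/26.06 = 2.496 m.
Froude number Fr = V/√(g·D_h) = 3.401/√(9.81×2.496) = 0.687, which is less than 1, so the flow is subcritical.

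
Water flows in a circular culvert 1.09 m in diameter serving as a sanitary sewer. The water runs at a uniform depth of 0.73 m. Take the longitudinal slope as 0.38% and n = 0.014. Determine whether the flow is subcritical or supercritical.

subcritical

For a circular section of diameter D = 1.09 m at depth y = 0.73 m, the central angle is θ = 2 arccos(1 − 2y/D) = 3.834 rad. Then A = (D²/8)(θ − sin θ) = 0.6643 m² and P = Dθ/2 = 2.09 m.
Hydraulic radius R = A/P = 0.6643/2.09 = 0.3179 m.
V = (1/n) R^(2/3) √S = (1/0.014) × 0.3179^(2/3) × √0.0038 = 2.051 m/s. Hydraulic depth D_h = A/T = 0.6643/1.025 = 0.6479 m.
Froude number Fr = V/√(g·D_h) = 2.051/√(9.81×0.6479) = 0.813, which is less than 1, so the flow is subcritical.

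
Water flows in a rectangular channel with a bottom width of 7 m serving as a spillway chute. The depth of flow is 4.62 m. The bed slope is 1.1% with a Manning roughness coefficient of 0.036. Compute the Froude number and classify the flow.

Flow area A = b·y = 7 × 4.62 = 32.34 m². Wetted perimeter P = b + 2y = 7 + 2×4.62 = 16.24 m.
Hydraulic radius R = A/P = 32.34/16.24 = 1.991 m.
V = (1/n) R^(2/3) √S = (1/0.036) × 1.991^(2/3) × √0.011 = 4.611 m/s. Hydraulic depth D_h = A/T = 32.34/7 = 4.62 m.
Froude number Fr = V/√(g·D_h) = 4.611/√(9.81×4.62) = 0.685, which is less than 1, so the flow is subcritical.

subcritical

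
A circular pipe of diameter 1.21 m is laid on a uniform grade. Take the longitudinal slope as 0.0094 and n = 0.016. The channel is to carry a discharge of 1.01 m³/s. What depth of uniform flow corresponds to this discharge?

y_n = 0.472 m

Manning's equation rearranged: A R^(2/3) = nQ / (1·√S) = 0.016 × 1.01 / (√0.0094) = 0.1667.
Try y = 0.39 m: A R^(2/3) = 0.1165 — too small.
Try y = 0.528 m: A R^(2/3) = 0.2044 — too large.
Try y = 0.472 m: A R^(2/3) = 0.1668 — close enough.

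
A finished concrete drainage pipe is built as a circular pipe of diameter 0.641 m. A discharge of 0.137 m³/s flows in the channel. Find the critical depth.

At critical depth, Q² T / (g A³) = 1, i.e. A³/T = Q²/g = 0.137²/9.81 = 0.001913.
Try y = 0.292 m: A³/T = 0.00459 — high.
Try y = 0.181 m: A³/T = 0.0007264 — low.
Try y = 0.232 m: A³/T = 0.001898 — matches.

y_c = 0.232 m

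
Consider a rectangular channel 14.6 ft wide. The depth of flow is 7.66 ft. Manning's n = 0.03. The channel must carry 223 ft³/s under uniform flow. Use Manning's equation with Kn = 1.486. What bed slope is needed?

S = 0.000279

Flow area A = b·y = 14.6 × 7.66 = 111.8 ft². Wetted perimeter P = b + 2y = 14.6 + 2×7.66 = 29.92 ft.
Hydraulic radius R = A/P = 111.8/29.92 = 3.738 ft.
From Manning's equation, S = [nQ / (1.486 A R^(2/3))]² = [0.03 × 223 / (1.486 × 111.8 × 3.738^(2/3))]² = 0.000279.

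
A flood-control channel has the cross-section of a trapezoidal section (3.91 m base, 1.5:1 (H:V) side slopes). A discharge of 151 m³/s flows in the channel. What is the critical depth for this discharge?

At critical depth, Q² T / (g A³) = 1, i.e. A³/T = Q²/g = 151²/9.81 = 2324.
At y = 3.99 m: A³/T = 3875 — too large.
At y = 3.11 m: A³/T = 1433 — too small.
At y = 3.51 m: A³/T = 2313 — matches.

y_c = 3.51 m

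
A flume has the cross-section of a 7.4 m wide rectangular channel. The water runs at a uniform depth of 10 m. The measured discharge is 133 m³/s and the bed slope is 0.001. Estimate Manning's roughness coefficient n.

Flow area A = b·y = 7.4 × 10 = 74 m². Wetted perimeter P = b + 2y = 7.4 + 2×10 = 27.4 m.
Hydraulic radius R = A/P = 74/27.4 = 2.701 m.
Rearranging Manning's equation: n = (1/Q) A R^(2/3) S^(1/2) = (1/133) × 74 × 2.701^(2/3) × √0.001 = 0.0341.

n = 0.0341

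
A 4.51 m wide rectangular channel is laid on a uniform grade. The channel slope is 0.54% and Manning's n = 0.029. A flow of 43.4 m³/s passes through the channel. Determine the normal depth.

Manning's equation rearranged: A R^(2/3) = nQ / (1·√S) = 0.029 × 43.4 / (√0.0054) = 17.13.
Trying y = 2.49 m: A R^(2/3) = 12.56 — short.
Trying y = 3.52 m: A R^(2/3) = 19.63 — over.
Trying y = 3.16 m: A R^(2/3) = 17.11 — close enough.

y_n = 3.16 m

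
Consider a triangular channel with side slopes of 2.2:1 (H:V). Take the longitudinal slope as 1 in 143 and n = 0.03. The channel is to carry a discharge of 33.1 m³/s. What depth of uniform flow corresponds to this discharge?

Manning's equation rearranged: A R^(2/3) = nQ / (1·√S) = 0.03 × 33.1 / (√0.006993) = 11.87.
At y = 1.86 m: A R^(2/3) = 6.812 — too small.
At y = 2.74 m: A R^(2/3) = 19.14 — too large.
At y = 2.29 m: A R^(2/3) = 11.86 — ≈ 11.87.

y_n = 2.29 m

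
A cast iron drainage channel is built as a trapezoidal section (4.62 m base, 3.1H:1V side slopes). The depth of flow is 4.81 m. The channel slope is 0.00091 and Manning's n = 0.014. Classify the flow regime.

With bottom width b = 4.62 m and side slope z = 3.1: A = (b + zy)y = (4.62 + 3.1×4.81)×4.81 = 93.94 m²; P = b + 2y√(1+z²) = 4.62 + 2×4.81×3.257 = 35.96 m.
Hydraulic radius R = A/P = 93.94/35.96 = 2.613 m.
V = (1/n) R^(2/3) √S = (1/0.014) × 2.613^(2/3) × √0.00091 = 4.088 m/s. Hydraulic depth D_h = A/T = 93.94/34.44 = 2.728 m.
Froude number Fr = V/√(g·D_h) = 4.088/√(9.81×2.728) = 0.79, which is less than 1, so the flow is subcritical.

subcritical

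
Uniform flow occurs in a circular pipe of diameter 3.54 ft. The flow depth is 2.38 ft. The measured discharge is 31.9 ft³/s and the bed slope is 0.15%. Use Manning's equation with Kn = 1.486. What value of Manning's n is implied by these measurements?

n = 0.013

For a circular section of diameter D = 3.54 ft at depth y = 2.38 ft, the central angle is θ = 2 arccos(1 − 2y/D) = 3.845 rad. Then A = (D²/8)(θ − sin θ) = 7.037 ft² and P = Dθ/2 = 6.806 ft.
Hydraulic radius R = A/P = 7.037/6.806 = 1.034 ft.
Rearranging Manning's equation: n = (1.486/Q) A R^(2/3) S^(1/2) = (1.486/31.9) × 7.037 × 1.034^(2/3) × √0.0015 = 0.013.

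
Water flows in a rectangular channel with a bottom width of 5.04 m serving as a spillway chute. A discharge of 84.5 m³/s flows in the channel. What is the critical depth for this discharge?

y_c = 3.06 m

For a rectangular channel, critical depth y_c = (q²/g)^(1/3) where q = Q/b = 84.5/5.04 = 16.77 m²/s.
So y_c = (16.77²/9.81)^(1/3) = 3.06 m.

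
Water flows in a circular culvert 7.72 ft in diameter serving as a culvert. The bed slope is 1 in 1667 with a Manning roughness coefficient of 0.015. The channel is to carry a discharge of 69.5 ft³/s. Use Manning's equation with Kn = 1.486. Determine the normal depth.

y_n = 3.37 ft

Manning's equation rearranged: A R^(2/3) = nQ / (1.486·√S) = 0.015 × 69.5 / (1.486 × √0.0005999) = 28.64.
Trying y = 2.95 ft: A R^(2/3) = 22.48 — too small.
Trying y = 4.11 ft: A R^(2/3) = 40.3 — too large.
Trying y = 3.37 ft: A R^(2/3) = 28.64 — close enough.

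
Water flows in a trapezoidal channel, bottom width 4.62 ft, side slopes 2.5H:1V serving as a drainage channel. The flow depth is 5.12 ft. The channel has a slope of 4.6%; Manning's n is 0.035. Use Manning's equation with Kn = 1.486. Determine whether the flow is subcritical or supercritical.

With bottom width b = 4.62 ft and side slope z = 2.5: A = (b + zy)y = (4.62 + 2.5×5.12)×5.12 = 89.19 ft²; P = b + 2y√(1+z²) = 4.62 + 2×5.12×2.693 = 32.19 ft.
Hydraulic radius R = A/P = 89.19/32.19 = 2.771 ft.
V = (1.486/n) R^(2/3) √S = (1.486/0.035) × 2.771^(2/3) × √0.046 = 17.96 ft/s. Hydraulic depth D_h = A/T = 89.19/30.22 = 2.951 ft.
Froude number Fr = V/√(g·D_h) = 17.96/√(32.2×2.951) = 1.84, which is greater than 1, so the flow is supercritical.

supercritical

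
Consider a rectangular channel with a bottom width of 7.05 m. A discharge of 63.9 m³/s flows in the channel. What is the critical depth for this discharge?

y_c = 2.03 m

For a rectangular channel, critical depth y_c = (q²/g)^(1/3) where q = Q/b = 63.9/7.05 = 9.064 m²/s.
So y_c = (9.064²/9.81)^(1/3) = 2.03 m.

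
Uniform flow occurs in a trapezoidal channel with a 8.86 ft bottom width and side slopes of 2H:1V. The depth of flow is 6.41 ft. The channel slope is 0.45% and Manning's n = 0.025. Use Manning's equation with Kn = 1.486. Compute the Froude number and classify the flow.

With bottom width b = 8.86 ft and side slope z = 2: A = (b + zy)y = (8.86 + 2×6.41)×6.41 = 139 ft²; P = b + 2y√(1+z²) = 8.86 + 2×6.41×2.236 = 37.53 ft.
Hydraulic radius R = A/P = 139/37.53 = 3.703 ft.
V = (1.486/n) R^(2/3) √S = (1.486/0.025) × 3.703^(2/3) × √0.0045 = 9.544 ft/s. Hydraulic depth D_h = A/T = 139/34.5 = 4.028 ft.
Froude number Fr = V/√(g·D_h) = 9.544/√(32.2×4.028) = 0.838, which is less than 1, so the flow is subcritical.

subcritical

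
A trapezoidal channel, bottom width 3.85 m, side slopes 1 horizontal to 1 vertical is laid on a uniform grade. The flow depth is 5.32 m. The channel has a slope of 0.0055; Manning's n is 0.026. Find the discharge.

Q = 262 m³/s

With bottom width b = 3.85 m and side slope z = 1: A = (b + zy)y = (3.85 + 1×5.32)×5.32 = 48.78 m²; P = b + 2y√(1+z²) = 3.85 + 2×5.32×1.414 = 18.9 m.
Hydraulic radius R = A/P = 48.78/18.9 = 2.582 m.
Manning's equation: Q = (1/n) A R^(2/3) S^(1/2) = (1/0.026) × 48.78 × 2.582^(2/3) × 0.0055^(1/2) = 262 m³/s.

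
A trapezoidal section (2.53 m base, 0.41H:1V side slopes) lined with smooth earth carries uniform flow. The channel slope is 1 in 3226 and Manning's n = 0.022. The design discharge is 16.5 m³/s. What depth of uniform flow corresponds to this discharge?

y_n = 3.88 m

Manning's equation rearranged: A R^(2/3) = nQ / (1·√S) = 0.022 × 16.5 / (√0.00031) = 20.62.
At y = 4.72 m: A R^(2/3) = 29.49 — high.
At y = 3.33 m: A R^(2/3) = 15.71 — low.
At y = 3.88 m: A R^(2/3) = 20.62 — ≈ 20.62.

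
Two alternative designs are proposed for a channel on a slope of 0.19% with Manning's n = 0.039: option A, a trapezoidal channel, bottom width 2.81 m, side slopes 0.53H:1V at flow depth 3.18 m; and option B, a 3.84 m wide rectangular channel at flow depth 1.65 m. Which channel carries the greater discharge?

channel A

Channel A: With bottom width b = 2.81 m and side slope z = 0.53: A = (b + zy)y = (2.81 + 0.53×3.18)×3.18 = 14.3 m²; P = b + 2y√(1+z²) = 2.81 + 2×3.18×1.132 = 10.01 m. Hydraulic radius R = A/P = 14.3/10.01 = 1.428 m. Q_A = (1/0.039)·14.3·1.428^(2/3)·√0.0019 = 20.26 m³/s.
Channel B: Flow area A = b·y = 3.84 × 1.65 = 6.336 m². Wetted perimeter P = b + 2y = 3.84 + 2×1.65 = 7.14 m. Hydraulic radius R = A/P = 6.336/7.14 = 0.8874 m. Q_B = (1/0.039)·6.336·0.8874^(2/3)·√0.0019 = 6.539 m³/s.
Q_A = 20.26 m³/s vs Q_B = 6.539 m³/s, so channel A carries more.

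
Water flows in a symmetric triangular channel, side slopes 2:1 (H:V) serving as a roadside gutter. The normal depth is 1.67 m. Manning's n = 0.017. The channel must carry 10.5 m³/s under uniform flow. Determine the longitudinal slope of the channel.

S = 0.00151

For a triangular section with side slope z = 2: A = zy² = 2×1.67² = 5.578 m²; P = 2y√(1+z²) = 2×1.67×2.236 = 7.468 m.
Hydraulic radius R = A/P = 5.578/7.468 = 0.7468 m.
From Manning's equation, S = [nQ / (1 A R^(2/3))]² = [0.017 × 10.5 / (1 × 5.578 × 0.7468^(2/3))]² = 0.00151.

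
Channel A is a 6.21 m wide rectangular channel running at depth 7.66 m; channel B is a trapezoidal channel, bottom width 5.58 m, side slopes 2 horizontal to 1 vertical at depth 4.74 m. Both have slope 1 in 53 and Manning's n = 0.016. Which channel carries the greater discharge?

Channel A: Flow area A = b·y = 6.21 × 7.66 = 47.57 m². Wetted perimeter P = b + 2y = 6.21 + 2×7.66 = 21.53 m. Hydraulic radius R = A/P = 47.57/21.53 = 2.209 m. Q_A = (1/0.016)·47.57·2.209^(2/3)·√0.01887 = 692.8 m³/s.
Channel B: With bottom width b = 5.58 m and side slope z = 2: A = (b + zy)y = (5.58 + 2×4.74)×4.74 = 71.38 m²; P = b + 2y√(1+z²) = 5.58 + 2×4.74×2.236 = 26.78 m. Hydraulic radius R = A/P = 71.38/26.78 = 2.666 m. Q_B = (1/0.016)·71.38·2.666^(2/3)·√0.01887 = 1178 m³/s.
Q_A = 692.8 m³/s vs Q_B = 1178 m³/s, so channel B carries more.

channel B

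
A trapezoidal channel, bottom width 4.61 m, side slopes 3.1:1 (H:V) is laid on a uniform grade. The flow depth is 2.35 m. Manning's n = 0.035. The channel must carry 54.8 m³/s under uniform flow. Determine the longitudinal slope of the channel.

With bottom width b = 4.61 m and side slope z = 3.1: A = (b + zy)y = (4.61 + 3.1×2.35)×2.35 = 27.95 m²; P = b + 2y√(1+z²) = 4.61 + 2×2.35×3.257 = 19.92 m.
Hydraulic radius R = A/P = 27.95/19.92 = 1.403 m.
From Manning's equation, S = [nQ / (1 A R^(2/3))]² = [0.035 × 54.8 / (1 × 27.95 × 1.403^(2/3))]² = 0.003.

S = 0.003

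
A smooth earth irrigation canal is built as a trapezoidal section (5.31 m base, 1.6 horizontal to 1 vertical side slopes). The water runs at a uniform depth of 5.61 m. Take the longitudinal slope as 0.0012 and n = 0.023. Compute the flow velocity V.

With bottom width b = 5.31 m and side slope z = 1.6: A = (b + zy)y = (5.31 + 1.6×5.61)×5.61 = 80.14 m²; P = b + 2y√(1+z²) = 5.31 + 2×5.61×1.887 = 26.48 m.
Hydraulic radius R = A/P = 80.14/26.48 = 3.027 m.
From Manning's equation, V = (1/n) R^(2/3) S^(1/2) = (1/0.023) × 3.027^(2/3) × 0.0012^(1/2) = 3.15 m/s.

V = 3.15 m/s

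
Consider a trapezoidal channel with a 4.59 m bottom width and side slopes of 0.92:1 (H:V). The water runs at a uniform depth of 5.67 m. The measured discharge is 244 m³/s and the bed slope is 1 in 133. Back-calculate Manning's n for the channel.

With bottom width b = 4.59 m and side slope z = 0.92: A = (b + zy)y = (4.59 + 0.92×5.67)×5.67 = 55.6 m²; P = b + 2y√(1+z²) = 4.59 + 2×5.67×1.359 = 20 m.
Hydraulic radius R = A/P = 55.6/20 = 2.78 m.
Rearranging Manning's equation: n = (1/Q) A R^(2/3) S^(1/2) = (1/244) × 55.6 × 2.78^(2/3) × √0.007519 = 0.0391.

n = 0.0391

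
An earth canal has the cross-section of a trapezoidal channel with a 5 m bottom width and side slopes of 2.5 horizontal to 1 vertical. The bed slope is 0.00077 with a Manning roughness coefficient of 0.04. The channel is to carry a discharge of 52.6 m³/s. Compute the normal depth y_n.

y_n = 3.48 m

Manning's equation rearranged: A R^(2/3) = nQ / (1·√S) = 0.04 × 52.6 / (√0.00077) = 75.82.
Try y = 3.03 m: A R^(2/3) = 56.12 — short.
Try y = 4.08 m: A R^(2/3) = 108 — over.
Try y = 3.48 m: A R^(2/3) = 75.89 — close enough.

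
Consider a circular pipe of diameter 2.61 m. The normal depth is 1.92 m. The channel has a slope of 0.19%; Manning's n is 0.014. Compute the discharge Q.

For a circular section of diameter D = 2.61 m at depth y = 1.92 m, the central angle is θ = 2 arccos(1 − 2y/D) = 4.123 rad. Then A = (D²/8)(θ − sin θ) = 4.219 m² and P = Dθ/2 = 5.381 m.
Hydraulic radius R = A/P = 4.219/5.381 = 0.7841 m.
Manning's equation: Q = (1/n) A R^(2/3) S^(1/2) = (1/0.014) × 4.219 × 0.7841^(2/3) × 0.0019^(1/2) = 11.2 m³/s.

Q = 11.2 m³/s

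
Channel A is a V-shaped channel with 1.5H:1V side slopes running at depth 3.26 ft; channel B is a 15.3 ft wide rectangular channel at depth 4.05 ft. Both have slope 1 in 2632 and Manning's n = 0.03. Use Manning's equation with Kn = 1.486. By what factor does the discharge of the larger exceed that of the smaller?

Channel A: For a triangular section with side slope z = 1.5: A = zy² = 1.5×3.26² = 15.94 ft²; P = 2y√(1+z²) = 2×3.26×1.803 = 11.75 ft. Hydraulic radius R = A/P = 15.94/11.75 = 1.356 ft. Q_A = (1.486/0.03)·15.94·1.356^(2/3)·√0.0003799 = 18.86 ft³/s.
Channel B: Flow area A = b·y = 15.3 × 4.05 = 61.97 ft². Wetted perimeter P = b + 2y = 15.3 + 2×4.05 = 23.4 ft. Hydraulic radius R = A/P = 61.97/23.4 = 2.648 ft. Q_B = (1.486/0.03)·61.97·2.648^(2/3)·√0.0003799 = 114.5 ft³/s.
The larger discharge is 114.5 ft³/s and the smaller is 18.86 ft³/s; the ratio is 6.07.

6.07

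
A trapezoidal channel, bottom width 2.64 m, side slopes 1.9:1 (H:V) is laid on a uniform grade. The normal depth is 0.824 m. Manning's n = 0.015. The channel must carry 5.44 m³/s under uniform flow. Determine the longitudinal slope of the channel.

With bottom width b = 2.64 m and side slope z = 1.9: A = (b + zy)y = (2.64 + 1.9×0.824)×0.824 = 3.465 m²; P = b + 2y√(1+z²) = 2.64 + 2×0.824×2.147 = 6.178 m.
Hydraulic radius R = A/P = 3.465/6.178 = 0.5609 m.
From Manning's equation, S = [nQ / (1 A R^(2/3))]² = [0.015 × 5.44 / (1 × 3.465 × 0.5609^(2/3))]² = 0.0012.

S = 0.0012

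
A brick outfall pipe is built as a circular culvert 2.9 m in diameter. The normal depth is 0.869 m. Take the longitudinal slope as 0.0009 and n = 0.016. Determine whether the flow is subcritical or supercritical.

For a circular section of diameter D = 2.9 m at depth y = 0.869 m, the central angle is θ = 2 arccos(1 − 2y/D) = 2.317 rad. Then A = (D²/8)(θ − sin θ) = 1.664 m² and P = Dθ/2 = 3.36 m.
Hydraulic radius R = A/P = 1.664/3.36 = 0.4953 m.
V = (1/n) R^(2/3) √S = (1/0.016) × 0.4953^(2/3) × √0.0009 = 1.174 m/s. Hydraulic depth D_h = A/T = 1.664/2.657 = 0.6262 m.
Froude number Fr = V/√(g·D_h) = 1.174/√(9.81×0.6262) = 0.474, which is less than 1, so the flow is subcritical.

subcritical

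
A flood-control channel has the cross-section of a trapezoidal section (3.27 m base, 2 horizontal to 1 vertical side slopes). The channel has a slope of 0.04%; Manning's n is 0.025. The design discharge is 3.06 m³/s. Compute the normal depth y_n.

y_n = 0.967 m

Manning's equation rearranged: A R^(2/3) = nQ / (1·√S) = 0.025 × 3.06 / (√0.0004) = 3.825.
Try y = 1.17 m: A R^(2/3) = 5.524 — high.
Try y = 0.713 m: A R^(2/3) = 2.161 — low.
Try y = 0.967 m: A R^(2/3) = 3.825 — ≈ 3.825.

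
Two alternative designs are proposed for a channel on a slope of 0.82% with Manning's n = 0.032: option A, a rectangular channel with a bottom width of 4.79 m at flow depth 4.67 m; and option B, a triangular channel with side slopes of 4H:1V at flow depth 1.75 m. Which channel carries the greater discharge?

Channel A: Flow area A = b·y = 4.79 × 4.67 = 22.37 m². Wetted perimeter P = b + 2y = 4.79 + 2×4.67 = 14.13 m. Hydraulic radius R = A/P = 22.37/14.13 = 1.583 m. Q_A = (1/0.032)·22.37·1.583^(2/3)·√0.0082 = 85.98 m³/s.
Channel B: For a triangular section with side slope z = 4: A = zy² = 4×1.75² = 12.25 m²; P = 2y√(1+z²) = 2×1.75×4.123 = 14.43 m. Hydraulic radius R = A/P = 12.25/14.43 = 0.8489 m. Q_B = (1/0.032)·12.25·0.8489^(2/3)·√0.0082 = 31.08 m³/s.
Q_A = 85.98 m³/s vs Q_B = 31.08 m³/s, so channel A carries more.

channel A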